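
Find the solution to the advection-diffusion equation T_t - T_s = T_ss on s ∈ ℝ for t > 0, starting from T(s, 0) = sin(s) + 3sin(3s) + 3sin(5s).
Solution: Change to a moving frame: let η = s + t, σ = t and write T(s,t) = u(η,σ).
By the chain rule T_t = u_σ + u_η, T_s = u_η, T_ss = u_ηη.
Then T_t - T_s = u_σ: the advection term cancels and the PDE becomes the heat equation u_σ = u_ηη on η ∈ ℝ.
Initial data: u(η,0) = T(η,0) = sin(η) + 3sin(3η) + 3sin(5η).
On η ∈ ℝ each mode satisfies (sin(nη))″ = -n² sin(nη), so exp(-n²σ) sin(nη) solves the heat equation; by superposition u(η,σ) = Σ c_n exp(-n²σ) sin(nη).
Reading off the coefficients: c_1=1, c_3=3, c_5=3, so u(η,σ) = exp(-σ)sin(η) + 3exp(-9σ)sin(3η) + 3exp(-25σ)sin(5η).
Substituting back η = s + t, σ = t: T(s,t) = u(s + t, t).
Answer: T(s, t) = exp(-t)sin(s + t) + 3exp(-9t)sin(3s + 3t) + 3exp(-25t)sin(5s + 5t)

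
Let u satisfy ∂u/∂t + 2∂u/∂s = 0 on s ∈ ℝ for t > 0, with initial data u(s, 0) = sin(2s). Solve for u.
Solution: By method of characteristics (waves move right with speed 2):
Along characteristics s - 2t = const, u is constant, so u(s,t) = f(s - 2t) with f = u(·, 0).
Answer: u(s, t) = sin(2s - 4t)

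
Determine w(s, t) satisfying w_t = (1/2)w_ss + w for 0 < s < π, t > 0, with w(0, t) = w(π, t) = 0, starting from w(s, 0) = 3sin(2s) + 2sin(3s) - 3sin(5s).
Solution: Substitute w = exp(t)u.
Then w_t = exp(t)(u_t + u), w_ss = exp(t)u_ss; substituting and dividing by exp(t), the lower-order terms cancel: u_t = (1/2)u_ss (standard heat equation).
Data for u: u(s,0) = w(s,0) = 3sin(2s) + 2sin(3s) - 3sin(5s). The boundary conditions carry over: u(0,t) = u(π,t) = 0.
Separating variables: u = Σ c_n exp(-n²t/2) sin(ns). From u(s,0) = 3sin(2s) + 2sin(3s) - 3sin(5s): c_2=3, c_3=2, c_5=-3.
So u(s,t) = 3exp(-2t)sin(2s) + 2exp(-9t/2)sin(3s) - 3exp(-25t/2)sin(5s), and w(s,t) = exp(t)u(s,t).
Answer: w(s, t) = 3exp(-t)sin(2s) + 2exp(-7t/2)sin(3s) - 3exp(-23t/2)sin(5s)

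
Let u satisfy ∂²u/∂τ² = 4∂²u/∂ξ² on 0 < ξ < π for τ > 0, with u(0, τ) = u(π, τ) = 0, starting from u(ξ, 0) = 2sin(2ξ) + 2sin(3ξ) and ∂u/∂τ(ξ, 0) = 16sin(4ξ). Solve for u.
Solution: Using separation of variables u = X(ξ)T(τ):
Eigenfunctions: sin(nξ), n = 1, 2, 3, ...
General solution: u(ξ, τ) = Σ [A_n cos(2n τ) + B_n sin(2n τ)] sin(nξ)
From u(ξ,0) = 2sin(2ξ) + 2sin(3ξ): A_2=2, A_3=2. From u_τ(ξ,0) = 16sin(4ξ), using u_τ(ξ,0) = Σ ω_n B_n sin(nξ) with ω_n = 2n: B_4 = 16/8 = 2.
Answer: u(ξ, τ) = 2sin(2ξ)cos(4τ) + 2sin(3ξ)cos(6τ) + 2sin(4ξ)sin(8τ)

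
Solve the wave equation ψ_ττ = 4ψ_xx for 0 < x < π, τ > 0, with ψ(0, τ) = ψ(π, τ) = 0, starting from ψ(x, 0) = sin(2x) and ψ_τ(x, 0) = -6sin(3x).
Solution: Using separation of variables ψ = X(x)T(τ):
Eigenfunctions: sin(nx), n = 1, 2, 3, ...
General solution: ψ(x, τ) = Σ [A_n cos(2n τ) + B_n sin(2n τ)] sin(nx)
From ψ(x,0) = sin(2x): A_2=1. From ψ_τ(x,0) = -6sin(3x), using ψ_τ(x,0) = Σ ω_n B_n sin(nx) with ω_n = 2n: B_3 = (-6)/6 = -1.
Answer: ψ(x, τ) = sin(2x)cos(4τ) - sin(3x)sin(6τ)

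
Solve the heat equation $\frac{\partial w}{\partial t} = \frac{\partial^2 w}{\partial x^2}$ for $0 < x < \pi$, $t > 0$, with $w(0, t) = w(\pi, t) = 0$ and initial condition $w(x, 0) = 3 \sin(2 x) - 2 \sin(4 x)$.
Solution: Separating variables: $w = \sum c_n e^{-n^2t} \sin(nx)$. From $w(x,0) = 3 \sin(2 x) - 2 \sin(4 x)$: $c_2=3, c_4=-2$.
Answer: $w(x, t) = 3 e^{-4 t} \sin(2 x) - 2 e^{-16 t} \sin(4 x)$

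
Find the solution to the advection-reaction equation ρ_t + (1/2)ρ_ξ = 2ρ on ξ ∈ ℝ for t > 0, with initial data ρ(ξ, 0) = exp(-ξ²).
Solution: Substitute ρ = exp(2t)u, i.e. u = exp(-2t)ρ.
By the product rule, ρ_t = exp(2t)(u_t + 2u), ρ_ξ = exp(2t)u_ξ.
Substituting into the PDE and dividing by exp(2t): u_t + 2u + (1/2)u_ξ = 2u.
The lower-order terms cancel, leaving the standard advection equation u_t + (1/2)u_ξ = 0.
Initial data for u: u(ξ,0) = ρ(ξ,0) = exp(-ξ²).
Solve for u:
  By method of characteristics (waves move right with speed 1/2):
  Along characteristics ξ - (1/2)t = const, u is constant, so u(ξ,t) = f(ξ - (1/2)t) with f = u(·, 0).
Hence u(ξ,t) = exp(-(-t/2 + ξ)²).
Transform back: ρ(ξ,t) = exp(2t)u(ξ,t).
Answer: ρ(ξ, t) = exp(2t)exp(-(-t/2 + ξ)²)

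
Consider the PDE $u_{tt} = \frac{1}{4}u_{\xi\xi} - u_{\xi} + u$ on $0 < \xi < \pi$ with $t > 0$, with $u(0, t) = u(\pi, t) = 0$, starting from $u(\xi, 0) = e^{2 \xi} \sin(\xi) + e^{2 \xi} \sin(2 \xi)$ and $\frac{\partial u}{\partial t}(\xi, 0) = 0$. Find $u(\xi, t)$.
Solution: Substitute $u = e^{2\xi}w$.
Then $u_{\xi} = e^{2\xi}(w_{\xi} + 2w)$, $u_{\xi\xi} = e^{2\xi}(w_{\xi\xi} + 4w_{\xi} + 4w)$, $u_{tt} = e^{2\xi}w_{tt}$; substituting and dividing by $e^{2\xi}$, the lower-order terms cancel: $w_{tt} = \frac{1}{4}w_{\xi\xi}$ (standard wave equation).
Data for $w$: $w(\xi,0) = e^{-2\xi}u(\xi,0) = \sin(\xi) + \sin(2 \xi)$; $w_t(\xi,0) = e^{-2\xi}u_t(\xi,0) = 0$. The boundary conditions carry over: $w(0,t) = w(\pi,t) = 0$.
Separating variables: $w = \sum [A_n \cos(\omega_n t) + B_n \sin(\omega_n t)] \sin(n\xi)$, $\omega_n = n/2$. From ICs: $A_1=1, A_2=1$.
So $w(\xi,t) = \sin(\xi) \cos(t/2) + \sin(2 \xi) \cos(t)$, and $u(\xi,t) = e^{2\xi}w(\xi,t)$.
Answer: $u(\xi, t) = e^{2 \xi} \sin(\xi) \cos(t/2) + e^{2 \xi} \sin(2 \xi) \cos(t)$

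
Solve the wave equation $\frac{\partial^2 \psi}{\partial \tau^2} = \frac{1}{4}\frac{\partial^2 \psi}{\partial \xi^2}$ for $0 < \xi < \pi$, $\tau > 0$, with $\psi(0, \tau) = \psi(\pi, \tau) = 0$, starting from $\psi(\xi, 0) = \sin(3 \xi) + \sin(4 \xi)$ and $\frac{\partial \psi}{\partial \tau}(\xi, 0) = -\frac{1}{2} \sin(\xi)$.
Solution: Separating variables: $\psi = \sum [A_n \cos(\omega_n \tau) + B_n \sin(\omega_n \tau)] \sin(n\xi)$, $\omega_n = n/2$. From ICs ($B_n$ = velocity coefficient / $\omega_n$): $A_3=1, A_4=1, B_1=-1$.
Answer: $\psi(\xi, \tau) = - \sin(\tau/2) \sin(\xi) + \sin(3 \xi) \cos(3 \tau/2) + \sin(4 \xi) \cos(2 \tau)$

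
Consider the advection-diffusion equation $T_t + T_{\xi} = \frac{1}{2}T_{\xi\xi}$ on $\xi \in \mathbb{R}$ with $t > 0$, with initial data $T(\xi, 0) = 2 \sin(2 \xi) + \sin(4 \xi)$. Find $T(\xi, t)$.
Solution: Moving frame: $\eta = \xi - t$, $\sigma = t$, $T = u(\eta,\sigma)$, so $T_t = u_{\sigma} - u_{\eta}$ and $T_{\xi\xi} = u_{\eta\eta}$.
Hence $T_t + T_{\xi} = u_{\sigma}$ and the PDE becomes the heat equation $u_{\sigma} = \frac{1}{2}u_{\eta\eta}$ on $\eta \in \mathbb{R}$.
Initial data: $u(\eta,0) = T(\eta,0) = 2 \sin(2 \eta) + \sin(4 \eta)$. Each mode $\sin(n\eta)$ decays as $e^{-n^2\sigma/2}$ on $\mathbb{R}$, so $u(\eta,\sigma) = \sum c_n e^{-n^2\sigma/2} \sin(n\eta)$ with $c_2=2, c_4=1$: $u(\eta,\sigma) = 2 e^{-2 \sigma} \sin(2 \eta) + e^{-8 \sigma} \sin(4 \eta)$.
Substituting back: $T(\xi,t) = u(\xi - t, t)$.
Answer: $T(\xi, t) = 2 e^{-2 t} \sin(2 \xi - 2 t) + e^{-8 t} \sin(4 \xi - 4 t)$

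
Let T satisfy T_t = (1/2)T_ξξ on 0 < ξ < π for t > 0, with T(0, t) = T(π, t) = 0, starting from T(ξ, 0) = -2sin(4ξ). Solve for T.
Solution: Using separation of variables T = X(ξ)G(t):
Eigenfunctions: sin(nξ), n = 1, 2, 3, ...
General solution: T(ξ, t) = Σ c_n sin(nξ) exp(-n² t/2)
Matching T(ξ,0) = -2sin(4ξ) term by term: c_4=-2.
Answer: T(ξ, t) = -2exp(-8t)sin(4ξ)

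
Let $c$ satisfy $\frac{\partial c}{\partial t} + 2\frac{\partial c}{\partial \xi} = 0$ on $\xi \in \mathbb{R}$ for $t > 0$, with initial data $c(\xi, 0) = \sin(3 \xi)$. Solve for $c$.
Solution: By method of characteristics (waves move right with speed 2):
Along characteristics $\xi - 2t =$ const, $c$ is constant, so $c(\xi,t) = f(\xi - 2t)$ with $f = c( \cdot , 0)$.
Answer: $c(\xi, t) = \sin(3 \xi - 6 t)$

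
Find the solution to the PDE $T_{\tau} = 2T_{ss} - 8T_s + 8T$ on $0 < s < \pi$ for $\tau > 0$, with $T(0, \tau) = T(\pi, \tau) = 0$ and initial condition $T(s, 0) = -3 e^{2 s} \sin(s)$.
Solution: Substitute $T = e^{2s}u$, i.e. $u = e^{-2s}T$.
By the product rule, $T_s = e^{2s}(u_s + 2u)$, $T_{ss} = e^{2s}(u_{ss} + 4u_s + 4u)$, $T_{\tau} = e^{2s}u_{\tau}$.
Substituting into the PDE and dividing by $e^{2s}$: $u_{\tau} = 2(u_{ss} + 4u_s + 4u) - 8(u_s + 2u) + 8u$.
The lower-order terms cancel, leaving the standard heat equation $u_{\tau} = 2u_{ss}$.
Initial data for $u$: $u(s,0) = e^{-2s}T(s,0) = -3 \sin(s)$. The boundary conditions carry over: $u(0,\tau) = u(\pi,\tau) = 0$.
Solve for $u$:
  Using separation of variables $u = X(s)G(\tau)$:
  Eigenfunctions: $\sin(ns)$, $n = 1, 2, 3, \ldots$
  General solution: $u(s, \tau) = \sum c_n \sin(ns) e^{-2n^2 \tau}$
  Matching $u(s,0) = -3 \sin(s)$ term by term: $c_1=-3$.
Hence $u(s,\tau) = -3 e^{-2 \tau} \sin(s)$.
Transform back: $T(s,\tau) = e^{2s}u(s,\tau)$.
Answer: $T(s, \tau) = -3 e^{-2 \tau} e^{2 s} \sin(s)$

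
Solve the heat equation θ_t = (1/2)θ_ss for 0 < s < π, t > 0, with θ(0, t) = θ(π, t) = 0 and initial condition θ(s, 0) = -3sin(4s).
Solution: Separating variables: θ = Σ c_n exp(-n²t/2) sin(ns). From θ(s,0) = -3sin(4s): c_4=-3.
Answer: θ(s, t) = -3exp(-8t)sin(4s)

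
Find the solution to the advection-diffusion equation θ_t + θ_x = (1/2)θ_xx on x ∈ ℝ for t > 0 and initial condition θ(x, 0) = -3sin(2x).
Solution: Moving frame: η = x - t, σ = t, θ = u(η,σ), so θ_t = u_σ - u_η and θ_xx = u_ηη.
Hence θ_t + θ_x = u_σ and the PDE becomes the heat equation u_σ = (1/2)u_ηη on η ∈ ℝ.
Initial data: u(η,0) = θ(η,0) = -3sin(2η). Each mode sin(nη) decays as exp(-n²σ/2) on ℝ, so u(η,σ) = Σ c_n exp(-n²σ/2) sin(nη) with c_2=-3: u(η,σ) = -3exp(-2σ)sin(2η).
Substituting back: θ(x,t) = u(x - t, t).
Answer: θ(x, t) = 3exp(-2t)sin(2t - 2x)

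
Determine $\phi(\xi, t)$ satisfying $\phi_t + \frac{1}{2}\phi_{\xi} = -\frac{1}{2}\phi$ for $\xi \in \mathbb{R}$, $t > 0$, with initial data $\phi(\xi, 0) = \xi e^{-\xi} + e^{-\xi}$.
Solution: Substitute $\phi = e^{-\xi}u$.
Then $\phi_{\xi} = e^{-\xi}(u_{\xi} - u)$, $\phi_t = e^{-\xi}u_t$; substituting and dividing by $e^{-\xi}$, the lower-order terms cancel: $u_t + \frac{1}{2}u_{\xi} = 0$ (standard advection equation).
Data for $u$: $u(\xi,0) = e^{\xi}\phi(\xi,0) = \xi + 1$.
By characteristics ($d\xi/dt = 1/2$), $u(\xi,t) = f(\xi - \frac{1}{2}t)$ with $f = u( \cdot , 0)$.
So $u(\xi,t) = -\frac{1}{2} t + \xi + 1$, and $\phi(\xi,t) = e^{-\xi}u(\xi,t)$.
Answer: $\phi(\xi, t) = \xi e^{-\xi} - \frac{1}{2} t e^{-\xi} + e^{-\xi}$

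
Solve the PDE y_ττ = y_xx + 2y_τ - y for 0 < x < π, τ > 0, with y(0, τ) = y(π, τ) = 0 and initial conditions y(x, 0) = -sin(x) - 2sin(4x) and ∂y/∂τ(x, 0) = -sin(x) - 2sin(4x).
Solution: Substitute y = exp(τ)u.
Then y_τ = exp(τ)(u_τ + u), y_ττ = exp(τ)(u_ττ + 2u_τ + u), y_xx = exp(τ)u_xx; substituting and dividing by exp(τ), the lower-order terms cancel: u_ττ = u_xx (standard wave equation).
Data for u: u(x,0) = y(x,0) = -sin(x) - 2sin(4x); u_τ(x,0) = y_τ(x,0) - y(x,0) = 0. The boundary conditions carry over: u(0,τ) = u(π,τ) = 0.
Separating variables: u = Σ [A_n cos(ω_n τ) + B_n sin(ω_n τ)] sin(nx), ω_n = n. From ICs: A_1=-1, A_4=-2.
So u(x,τ) = -sin(x)cos(τ) - 2sin(4x)cos(4τ), and y(x,τ) = exp(τ)u(x,τ).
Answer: y(x, τ) = -exp(τ)sin(x)cos(τ) - 2exp(τ)sin(4x)cos(4τ)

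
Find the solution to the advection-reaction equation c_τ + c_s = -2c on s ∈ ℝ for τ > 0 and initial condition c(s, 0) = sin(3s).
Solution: Substitute c = exp(-2τ)u.
Then c_τ = exp(-2τ)(u_τ - 2u), c_s = exp(-2τ)u_s; substituting and dividing by exp(-2τ), the lower-order terms cancel: u_τ + u_s = 0 (standard advection equation).
Data for u: u(s,0) = c(s,0) = sin(3s).
By characteristics (ds/dτ = 1), u(s,τ) = f(s - τ) with f = u(·, 0).
So u(s,τ) = sin(3s - 3τ), and c(s,τ) = exp(-2τ)u(s,τ).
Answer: c(s, τ) = exp(-2τ)sin(3s - 3τ)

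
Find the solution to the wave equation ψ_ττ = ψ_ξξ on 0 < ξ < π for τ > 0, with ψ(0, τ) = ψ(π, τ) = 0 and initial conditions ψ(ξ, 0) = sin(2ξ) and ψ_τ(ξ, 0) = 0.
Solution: Separating variables: ψ = Σ [A_n cos(ω_n τ) + B_n sin(ω_n τ)] sin(nξ), ω_n = n. From ICs: A_2=1.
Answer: ψ(ξ, τ) = sin(2ξ)cos(2τ)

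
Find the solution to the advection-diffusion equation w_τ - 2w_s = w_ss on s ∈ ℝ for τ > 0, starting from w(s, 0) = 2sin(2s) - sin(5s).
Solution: Change to a moving frame: let η = s + 2τ, σ = τ and write w(s,τ) = u(η,σ).
By the chain rule w_τ = u_σ + 2u_η, w_s = u_η, w_ss = u_ηη.
Then w_τ - 2w_s = u_σ: the advection term cancels and the PDE becomes the heat equation u_σ = u_ηη on η ∈ ℝ.
Initial data: u(η,0) = w(η,0) = 2sin(2η) - sin(5η).
On η ∈ ℝ each mode satisfies (sin(nη))″ = -n² sin(nη), so exp(-n²σ) sin(nη) solves the heat equation; by superposition u(η,σ) = Σ c_n exp(-n²σ) sin(nη).
Reading off the coefficients: c_2=2, c_5=-1, so u(η,σ) = 2exp(-4σ)sin(2η) - exp(-25σ)sin(5η).
Substituting back η = s + 2τ, σ = τ: w(s,τ) = u(s + 2τ, τ).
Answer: w(s, τ) = 2exp(-4τ)sin(2s + 4τ) - exp(-25τ)sin(5s + 10τ)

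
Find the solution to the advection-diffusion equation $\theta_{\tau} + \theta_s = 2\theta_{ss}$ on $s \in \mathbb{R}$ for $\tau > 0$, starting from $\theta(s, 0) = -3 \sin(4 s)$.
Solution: Change to a moving frame: let $\eta = s - \tau$, $\sigma = \tau$ and write $\theta(s,\tau) = u(\eta,\sigma)$.
By the chain rule $\theta_{\tau} = u_{\sigma} - u_{\eta}$, $\theta_s = u_{\eta}$, $\theta_{ss} = u_{\eta\eta}$.
Then $\theta_{\tau} + \theta_s = u_{\sigma}$: the advection term cancels and the PDE becomes the heat equation $u_{\sigma} = 2u_{\eta\eta}$ on $\eta \in \mathbb{R}$.
Initial data: $u(\eta,0) = \theta(\eta,0) = -3 \sin(4 \eta)$.
On $\eta \in \mathbb{R}$ each mode satisfies $(\sin(n\eta))'' = -n^2 \sin(n\eta)$, so $e^{-2n^2\sigma} \sin(n\eta)$ solves the heat equation; by superposition $u(\eta,\sigma) = \sum c_n e^{-2n^2\sigma} \sin(n\eta)$.
Reading off the coefficients: $c_4=-3$, so $u(\eta,\sigma) = -3 e^{-32 \sigma} \sin(4 \eta)$.
Substituting back $\eta = s - \tau$, $\sigma = \tau$: $\theta(s,\tau) = u(s - \tau, \tau)$.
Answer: $\theta(s, \tau) = 3 e^{-32 \tau} \sin(4 \tau - 4 s)$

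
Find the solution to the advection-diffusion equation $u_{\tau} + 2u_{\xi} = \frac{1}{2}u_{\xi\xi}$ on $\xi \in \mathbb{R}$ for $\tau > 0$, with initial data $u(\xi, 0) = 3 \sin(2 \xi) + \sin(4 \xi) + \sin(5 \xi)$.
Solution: Change to a moving frame: let $\eta = \xi - 2\tau$, $\sigma = \tau$ and write $u(\xi,\tau) = w(\eta,\sigma)$.
By the chain rule $u_{\tau} = w_{\sigma} - 2w_{\eta}$, $u_{\xi} = w_{\eta}$, $u_{\xi\xi} = w_{\eta\eta}$.
Then $u_{\tau} + 2u_{\xi} = w_{\sigma}$: the advection term cancels and the PDE becomes the heat equation $w_{\sigma} = \frac{1}{2}w_{\eta\eta}$ on $\eta \in \mathbb{R}$.
Initial data: $w(\eta,0) = u(\eta,0) = 3 \sin(2 \eta) + \sin(4 \eta) + \sin(5 \eta)$.
On $\eta \in \mathbb{R}$ each mode satisfies $(\sin(n\eta))'' = -n^2 \sin(n\eta)$, so $e^{-n^2\sigma/2} \sin(n\eta)$ solves the heat equation; by superposition $w(\eta,\sigma) = \sum c_n e^{-n^2\sigma/2} \sin(n\eta)$.
Reading off the coefficients: $c_2=3, c_4=1, c_5=1$, so $w(\eta,\sigma) = 3 e^{-2 \sigma} \sin(2 \eta) + e^{-8 \sigma} \sin(4 \eta) + e^{-25 \sigma/2} \sin(5 \eta)$.
Substituting back $\eta = \xi - 2\tau$, $\sigma = \tau$: $u(\xi,\tau) = w(\xi - 2\tau, \tau)$.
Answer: $u(\xi, \tau) = -3 e^{-2 \tau} \sin(4 \tau - 2 \xi) -  e^{-8 \tau} \sin(8 \tau - 4 \xi) -  e^{-25 \tau/2} \sin(10 \tau - 5 \xi)$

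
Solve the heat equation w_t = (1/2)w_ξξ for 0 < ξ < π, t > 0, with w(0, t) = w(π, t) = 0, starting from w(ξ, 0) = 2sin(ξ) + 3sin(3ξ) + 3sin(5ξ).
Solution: Using separation of variables w = X(ξ)T(t):
Eigenfunctions: sin(nξ), n = 1, 2, 3, ...
General solution: w(ξ, t) = Σ c_n sin(nξ) exp(-n² t/2)
Matching w(ξ,0) = 2sin(ξ) + 3sin(3ξ) + 3sin(5ξ) term by term: c_1=2, c_3=3, c_5=3.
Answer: w(ξ, t) = 2exp(-t/2)sin(ξ) + 3exp(-9t/2)sin(3ξ) + 3exp(-25t/2)sin(5ξ)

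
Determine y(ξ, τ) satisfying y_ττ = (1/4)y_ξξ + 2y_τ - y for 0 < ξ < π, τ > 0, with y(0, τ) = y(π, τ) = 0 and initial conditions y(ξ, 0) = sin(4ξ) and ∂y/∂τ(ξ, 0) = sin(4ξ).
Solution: Substitute y = exp(τ)u, i.e. u = exp(-τ)y.
By the product rule, y_τ = exp(τ)(u_τ + u), y_ττ = exp(τ)(u_ττ + 2u_τ + u), y_ξξ = exp(τ)u_ξξ.
Substituting into the PDE and dividing by exp(τ): u_ττ + 2u_τ + u = (1/4)u_ξξ + 2(u_τ + u) - u.
The lower-order terms cancel, leaving the standard wave equation u_ττ = (1/4)u_ξξ.
Initial data for u: u(ξ,0) = y(ξ,0) = sin(4ξ); u_τ(ξ,0) = y_τ(ξ,0) - y(ξ,0) = 0. The boundary conditions carry over: u(0,τ) = u(π,τ) = 0.
Solve for u:
  Using separation of variables u = X(ξ)T(τ):
  Eigenfunctions: sin(nξ), n = 1, 2, 3, ...
  General solution: u(ξ, τ) = Σ [A_n cos(n τ/2) + B_n sin(n τ/2)] sin(nξ)
  From u(ξ,0) = sin(4ξ): A_4=1. From u_τ(ξ,0) = 0: all B_n = 0.
Hence u(ξ,τ) = sin(4ξ)cos(2τ).
Transform back: y(ξ,τ) = exp(τ)u(ξ,τ).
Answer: y(ξ, τ) = exp(τ)sin(4ξ)cos(2τ)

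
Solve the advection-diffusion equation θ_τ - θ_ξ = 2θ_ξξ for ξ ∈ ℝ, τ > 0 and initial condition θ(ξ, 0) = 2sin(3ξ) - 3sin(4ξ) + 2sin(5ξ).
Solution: Moving frame: η = ξ + τ, σ = τ, θ = u(η,σ), so θ_τ = u_σ + u_η and θ_ξξ = u_ηη.
Hence θ_τ - θ_ξ = u_σ and the PDE becomes the heat equation u_σ = 2u_ηη on η ∈ ℝ.
Initial data: u(η,0) = θ(η,0) = 2sin(3η) - 3sin(4η) + 2sin(5η). Each mode sin(nη) decays as exp(-2n²σ) on ℝ, so u(η,σ) = Σ c_n exp(-2n²σ) sin(nη) with c_3=2, c_4=-3, c_5=2: u(η,σ) = 2exp(-18σ)sin(3η) - 3exp(-32σ)sin(4η) + 2exp(-50σ)sin(5η).
Substituting back: θ(ξ,τ) = u(ξ + τ, τ).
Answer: θ(ξ, τ) = 2exp(-18τ)sin(3ξ + 3τ) - 3exp(-32τ)sin(4ξ + 4τ) + 2exp(-50τ)sin(5ξ + 5τ)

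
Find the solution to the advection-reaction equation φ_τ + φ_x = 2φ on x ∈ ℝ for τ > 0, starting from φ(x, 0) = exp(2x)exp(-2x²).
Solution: Substitute φ = exp(2x)u.
Then φ_x = exp(2x)(u_x + 2u), φ_τ = exp(2x)u_τ; substituting and dividing by exp(2x), the lower-order terms cancel: u_τ + u_x = 0 (standard advection equation).
Data for u: u(x,0) = exp(-2x)φ(x,0) = exp(-2x²).
By characteristics (dx/dτ = 1), u(x,τ) = f(x - τ) with f = u(·, 0).
So u(x,τ) = exp(-2(x - τ)²), and φ(x,τ) = exp(2x)u(x,τ).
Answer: φ(x, τ) = exp(2x)exp(-2(x - τ)²)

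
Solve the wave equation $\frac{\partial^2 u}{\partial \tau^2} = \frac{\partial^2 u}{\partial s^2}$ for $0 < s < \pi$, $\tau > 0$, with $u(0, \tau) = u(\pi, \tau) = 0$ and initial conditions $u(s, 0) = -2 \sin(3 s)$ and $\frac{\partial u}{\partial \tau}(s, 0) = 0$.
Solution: Separating variables: $u = \sum [A_n \cos(\omega_n \tau) + B_n \sin(\omega_n \tau)] \sin(ns)$, $\omega_n = n$. From ICs: $A_3=-2$.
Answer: $u(s, \tau) = -2 \sin(3 s) \cos(3 \tau)$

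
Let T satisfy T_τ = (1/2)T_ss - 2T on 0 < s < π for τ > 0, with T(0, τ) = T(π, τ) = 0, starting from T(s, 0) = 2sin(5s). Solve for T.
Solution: Substitute T = exp(-2τ)u, i.e. u = exp(2τ)T.
By the product rule, T_τ = exp(-2τ)(u_τ - 2u), T_ss = exp(-2τ)u_ss.
Substituting into the PDE and dividing by exp(-2τ): u_τ - 2u = (1/2)u_ss - 2u.
The lower-order terms cancel, leaving the standard heat equation u_τ = (1/2)u_ss.
Initial data for u: u(s,0) = T(s,0) = 2sin(5s). The boundary conditions carry over: u(0,τ) = u(π,τ) = 0.
Solve for u:
  Using separation of variables u = X(s)G(τ):
  Eigenfunctions: sin(ns), n = 1, 2, 3, ...
  General solution: u(s, τ) = Σ c_n sin(ns) exp(-n² τ/2)
  Matching u(s,0) = 2sin(5s) term by term: c_5=2.
Hence u(s,τ) = 2exp(-25τ/2)sin(5s).
Transform back: T(s,τ) = exp(-2τ)u(s,τ).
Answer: T(s, τ) = 2exp(-29τ/2)sin(5s)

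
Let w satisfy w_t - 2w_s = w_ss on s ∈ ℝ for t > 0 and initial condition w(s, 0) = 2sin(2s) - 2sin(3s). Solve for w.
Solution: Change to a moving frame: let η = s + 2t, σ = t and write w(s,t) = u(η,σ).
By the chain rule w_t = u_σ + 2u_η, w_s = u_η, w_ss = u_ηη.
Then w_t - 2w_s = u_σ: the advection term cancels and the PDE becomes the heat equation u_σ = u_ηη on η ∈ ℝ.
Initial data: u(η,0) = w(η,0) = 2sin(2η) - 2sin(3η).
On η ∈ ℝ each mode satisfies (sin(nη))″ = -n² sin(nη), so exp(-n²σ) sin(nη) solves the heat equation; by superposition u(η,σ) = Σ c_n exp(-n²σ) sin(nη).
Reading off the coefficients: c_2=2, c_3=-2, so u(η,σ) = 2exp(-4σ)sin(2η) - 2exp(-9σ)sin(3η).
Substituting back η = s + 2t, σ = t: w(s,t) = u(s + 2t, t).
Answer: w(s, t) = 2exp(-4t)sin(2s + 4t) - 2exp(-9t)sin(3s + 6t)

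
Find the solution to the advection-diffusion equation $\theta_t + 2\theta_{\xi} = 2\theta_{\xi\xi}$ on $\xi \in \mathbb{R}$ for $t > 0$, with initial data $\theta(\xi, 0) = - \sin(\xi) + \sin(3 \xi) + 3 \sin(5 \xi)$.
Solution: Moving frame: $\eta = \xi - 2t$, $\sigma = t$, $\theta = u(\eta,\sigma)$, so $\theta_t = u_{\sigma} - 2u_{\eta}$ and $\theta_{\xi\xi} = u_{\eta\eta}$.
Hence $\theta_t + 2\theta_{\xi} = u_{\sigma}$ and the PDE becomes the heat equation $u_{\sigma} = 2u_{\eta\eta}$ on $\eta \in \mathbb{R}$.
Initial data: $u(\eta,0) = \theta(\eta,0) = - \sin(\eta) + \sin(3 \eta) + 3 \sin(5 \eta)$. Each mode $\sin(n\eta)$ decays as $e^{-2n^2\sigma}$ on $\mathbb{R}$, so $u(\eta,\sigma) = \sum c_n e^{-2n^2\sigma} \sin(n\eta)$ with $c_1=-1, c_3=1, c_5=3$: $u(\eta,\sigma) = - e^{-2 \sigma} \sin(\eta) + e^{-18 \sigma} \sin(3 \eta) + 3 e^{-50 \sigma} \sin(5 \eta)$.
Substituting back: $\theta(\xi,t) = u(\xi - 2t, t)$.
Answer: $\theta(\xi, t) = - e^{-2 t} \sin(\xi - 2 t) + e^{-18 t} \sin(3 \xi - 6 t) + 3 e^{-50 t} \sin(5 \xi - 10 t)$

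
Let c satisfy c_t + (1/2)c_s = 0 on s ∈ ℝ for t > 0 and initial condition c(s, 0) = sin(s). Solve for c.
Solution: By method of characteristics (waves move right with speed 1/2):
Along characteristics s - (1/2)t = const, c is constant, so c(s,t) = f(s - (1/2)t) with f = c(·, 0).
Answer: c(s, t) = sin(s - t/2)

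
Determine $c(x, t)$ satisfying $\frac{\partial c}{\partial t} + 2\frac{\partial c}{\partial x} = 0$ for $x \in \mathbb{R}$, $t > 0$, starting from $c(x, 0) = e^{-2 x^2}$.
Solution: By characteristics ($dx/dt = 2$), $c(x,t) = f(x - 2t)$ with $f = c( \cdot , 0)$.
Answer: $c(x, t) = e^{-2 (-2 t + x)^2}$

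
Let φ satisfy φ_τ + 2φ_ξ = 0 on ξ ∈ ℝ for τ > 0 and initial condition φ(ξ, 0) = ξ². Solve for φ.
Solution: By method of characteristics (waves move right with speed 2):
Along characteristics ξ - 2τ = const, φ is constant, so φ(ξ,τ) = f(ξ - 2τ) with f = φ(·, 0).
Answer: φ(ξ, τ) = ξ² - 4ξτ + 4τ²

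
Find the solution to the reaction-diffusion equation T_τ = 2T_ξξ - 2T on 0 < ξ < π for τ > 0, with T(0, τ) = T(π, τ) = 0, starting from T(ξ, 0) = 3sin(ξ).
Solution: Substitute T = exp(-2τ)u, i.e. u = exp(2τ)T.
By the product rule, T_τ = exp(-2τ)(u_τ - 2u), T_ξξ = exp(-2τ)u_ξξ.
Substituting into the PDE and dividing by exp(-2τ): u_τ - 2u = 2u_ξξ - 2u.
The lower-order terms cancel, leaving the standard heat equation u_τ = 2u_ξξ.
Initial data for u: u(ξ,0) = T(ξ,0) = 3sin(ξ). The boundary conditions carry over: u(0,τ) = u(π,τ) = 0.
Solve for u:
  Using separation of variables u = X(ξ)G(τ):
  Eigenfunctions: sin(nξ), n = 1, 2, 3, ...
  General solution: u(ξ, τ) = Σ c_n sin(nξ) exp(-2n² τ)
  Matching u(ξ,0) = 3sin(ξ) term by term: c_1=3.
Hence u(ξ,τ) = 3exp(-2τ)sin(ξ).
Transform back: T(ξ,τ) = exp(-2τ)u(ξ,τ).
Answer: T(ξ, τ) = 3exp(-4τ)sin(ξ)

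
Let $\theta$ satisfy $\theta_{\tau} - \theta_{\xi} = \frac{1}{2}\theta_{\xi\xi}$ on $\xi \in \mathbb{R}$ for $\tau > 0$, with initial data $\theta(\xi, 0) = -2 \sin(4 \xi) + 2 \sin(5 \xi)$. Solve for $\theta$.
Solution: Change to a moving frame: let $\eta = \xi + \tau$, $\sigma = \tau$ and write $\theta(\xi,\tau) = u(\eta,\sigma)$.
By the chain rule $\theta_{\tau} = u_{\sigma} + u_{\eta}$, $\theta_{\xi} = u_{\eta}$, $\theta_{\xi\xi} = u_{\eta\eta}$.
Then $\theta_{\tau} - \theta_{\xi} = u_{\sigma}$: the advection term cancels and the PDE becomes the heat equation $u_{\sigma} = \frac{1}{2}u_{\eta\eta}$ on $\eta \in \mathbb{R}$.
Initial data: $u(\eta,0) = \theta(\eta,0) = -2 \sin(4 \eta) + 2 \sin(5 \eta)$.
On $\eta \in \mathbb{R}$ each mode satisfies $(\sin(n\eta))'' = -n^2 \sin(n\eta)$, so $e^{-n^2\sigma/2} \sin(n\eta)$ solves the heat equation; by superposition $u(\eta,\sigma) = \sum c_n e^{-n^2\sigma/2} \sin(n\eta)$.
Reading off the coefficients: $c_4=-2, c_5=2$, so $u(\eta,\sigma) = -2 e^{-8 \sigma} \sin(4 \eta) + 2 e^{-25 \sigma/2} \sin(5 \eta)$.
Substituting back $\eta = \xi + \tau$, $\sigma = \tau$: $\theta(\xi,\tau) = u(\xi + \tau, \tau)$.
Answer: $\theta(\xi, \tau) = -2 e^{-8 \tau} \sin(4 \tau + 4 \xi) + 2 e^{-25 \tau/2} \sin(5 \tau + 5 \xi)$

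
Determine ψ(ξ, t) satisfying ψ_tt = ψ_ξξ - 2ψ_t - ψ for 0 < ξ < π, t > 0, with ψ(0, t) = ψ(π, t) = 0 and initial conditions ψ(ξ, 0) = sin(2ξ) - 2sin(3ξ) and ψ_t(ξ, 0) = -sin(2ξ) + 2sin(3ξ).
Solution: Substitute ψ = exp(-t)u, i.e. u = exp(t)ψ.
By the product rule, ψ_t = exp(-t)(u_t - u), ψ_tt = exp(-t)(u_tt - 2u_t + u), ψ_ξξ = exp(-t)u_ξξ.
Substituting into the PDE and dividing by exp(-t): u_tt - 2u_t + u = u_ξξ - 2(u_t - u) - u.
The lower-order terms cancel, leaving the standard wave equation u_tt = u_ξξ.
Initial data for u: u(ξ,0) = ψ(ξ,0) = sin(2ξ) - 2sin(3ξ); u_t(ξ,0) = ψ_t(ξ,0) + ψ(ξ,0) = 0. The boundary conditions carry over: u(0,t) = u(π,t) = 0.
Solve for u:
  Using separation of variables u = X(ξ)T(t):
  Eigenfunctions: sin(nξ), n = 1, 2, 3, ...
  General solution: u(ξ, t) = Σ [A_n cos(n t) + B_n sin(n t)] sin(nξ)
  From u(ξ,0) = sin(2ξ) - 2sin(3ξ): A_2=1, A_3=-2. From u_t(ξ,0) = 0: all B_n = 0.
Hence u(ξ,t) = sin(2ξ)cos(2t) - 2sin(3ξ)cos(3t).
Transform back: ψ(ξ,t) = exp(-t)u(ξ,t).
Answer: ψ(ξ, t) = exp(-t)sin(2ξ)cos(2t) - 2exp(-t)sin(3ξ)cos(3t)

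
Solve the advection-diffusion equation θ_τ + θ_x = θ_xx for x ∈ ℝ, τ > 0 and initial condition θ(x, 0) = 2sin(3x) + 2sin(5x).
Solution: Moving frame: η = x - τ, σ = τ, θ = u(η,σ), so θ_τ = u_σ - u_η and θ_xx = u_ηη.
Hence θ_τ + θ_x = u_σ and the PDE becomes the heat equation u_σ = u_ηη on η ∈ ℝ.
Initial data: u(η,0) = θ(η,0) = 2sin(3η) + 2sin(5η). Each mode sin(nη) decays as exp(-n²σ) on ℝ, so u(η,σ) = Σ c_n exp(-n²σ) sin(nη) with c_3=2, c_5=2: u(η,σ) = 2exp(-9σ)sin(3η) + 2exp(-25σ)sin(5η).
Substituting back: θ(x,τ) = u(x - τ, τ).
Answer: θ(x, τ) = 2exp(-9τ)sin(3x - 3τ) + 2exp(-25τ)sin(5x - 5τ)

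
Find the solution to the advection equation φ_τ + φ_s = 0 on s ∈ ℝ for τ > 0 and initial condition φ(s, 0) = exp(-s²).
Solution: By characteristics (ds/dτ = 1), φ(s,τ) = f(s - τ) with f = φ(·, 0).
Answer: φ(s, τ) = exp(-(s - τ)²)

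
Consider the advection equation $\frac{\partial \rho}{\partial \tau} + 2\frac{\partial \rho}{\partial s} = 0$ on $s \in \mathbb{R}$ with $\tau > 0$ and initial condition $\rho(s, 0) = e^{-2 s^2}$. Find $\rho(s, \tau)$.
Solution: By method of characteristics (waves move right with speed 2):
Along characteristics $s - 2\tau =$ const, $\rho$ is constant, so $\rho(s,\tau) = f(s - 2\tau)$ with $f = \rho( \cdot , 0)$.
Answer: $\rho(s, \tau) = e^{-2 (-2 \tau + s)^2}$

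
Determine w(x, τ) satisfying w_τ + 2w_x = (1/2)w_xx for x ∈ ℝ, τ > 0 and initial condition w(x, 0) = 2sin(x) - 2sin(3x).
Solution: Moving frame: η = x - 2τ, σ = τ, w = u(η,σ), so w_τ = u_σ - 2u_η and w_xx = u_ηη.
Hence w_τ + 2w_x = u_σ and the PDE becomes the heat equation u_σ = (1/2)u_ηη on η ∈ ℝ.
Initial data: u(η,0) = w(η,0) = 2sin(η) - 2sin(3η). Each mode sin(nη) decays as exp(-n²σ/2) on ℝ, so u(η,σ) = Σ c_n exp(-n²σ/2) sin(nη) with c_1=2, c_3=-2: u(η,σ) = 2exp(-σ/2)sin(η) - 2exp(-9σ/2)sin(3η).
Substituting back: w(x,τ) = u(x - 2τ, τ).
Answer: w(x, τ) = 2exp(-τ/2)sin(x - 2τ) - 2exp(-9τ/2)sin(3x - 6τ)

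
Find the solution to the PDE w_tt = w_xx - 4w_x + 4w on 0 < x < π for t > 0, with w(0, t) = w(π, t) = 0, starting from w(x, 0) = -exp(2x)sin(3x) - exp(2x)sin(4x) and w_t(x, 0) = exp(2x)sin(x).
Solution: Substitute w = exp(2x)u, i.e. u = exp(-2x)w.
By the product rule, w_x = exp(2x)(u_x + 2u), w_xx = exp(2x)(u_xx + 4u_x + 4u), w_tt = exp(2x)u_tt.
Substituting into the PDE and dividing by exp(2x): u_tt = (u_xx + 4u_x + 4u) - 4(u_x + 2u) + 4u.
The lower-order terms cancel, leaving the standard wave equation u_tt = u_xx.
Initial data for u: u(x,0) = exp(-2x)w(x,0) = -sin(3x) - sin(4x); u_t(x,0) = exp(-2x)w_t(x,0) = sin(x). The boundary conditions carry over: u(0,t) = u(π,t) = 0.
Solve for u:
  Using separation of variables u = X(x)T(t):
  Eigenfunctions: sin(nx), n = 1, 2, 3, ...
  General solution: u(x, t) = Σ [A_n cos(n t) + B_n sin(n t)] sin(nx)
  From u(x,0) = -sin(3x) - sin(4x): A_3=-1, A_4=-1. From u_t(x,0) = sin(x), using u_t(x,0) = Σ ω_n B_n sin(nx) with ω_n = n: B_1 = 1/1 = 1.
Hence u(x,t) = sin(t)sin(x) - sin(3x)cos(3t) - sin(4x)cos(4t).
Transform back: w(x,t) = exp(2x)u(x,t).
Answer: w(x, t) = exp(2x)sin(t)sin(x) - exp(2x)sin(3x)cos(3t) - exp(2x)sin(4x)cos(4t)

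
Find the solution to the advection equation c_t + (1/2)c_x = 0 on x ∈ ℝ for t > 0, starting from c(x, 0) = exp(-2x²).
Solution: By method of characteristics (waves move right with speed 1/2):
Along characteristics x - (1/2)t = const, c is constant, so c(x,t) = f(x - (1/2)t) with f = c(·, 0).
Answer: c(x, t) = exp(-2(-t/2 + x)²)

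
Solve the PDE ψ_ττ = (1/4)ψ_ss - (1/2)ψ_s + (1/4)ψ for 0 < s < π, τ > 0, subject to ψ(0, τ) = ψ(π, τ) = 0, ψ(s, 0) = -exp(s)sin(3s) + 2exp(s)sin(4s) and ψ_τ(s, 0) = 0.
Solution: Substitute ψ = exp(s)u, i.e. u = exp(-s)ψ.
By the product rule, ψ_s = exp(s)(u_s + u), ψ_ss = exp(s)(u_ss + 2u_s + u), ψ_ττ = exp(s)u_ττ.
Substituting into the PDE and dividing by exp(s): u_ττ = (1/4)(u_ss + 2u_s + u) - (1/2)(u_s + u) + (1/4)u.
The lower-order terms cancel, leaving the standard wave equation u_ττ = (1/4)u_ss.
Initial data for u: u(s,0) = exp(-s)ψ(s,0) = -sin(3s) + 2sin(4s); u_τ(s,0) = exp(-s)ψ_τ(s,0) = 0. The boundary conditions carry over: u(0,τ) = u(π,τ) = 0.
Solve for u:
  Using separation of variables u = X(s)T(τ):
  Eigenfunctions: sin(ns), n = 1, 2, 3, ...
  General solution: u(s, τ) = Σ [A_n cos(n τ/2) + B_n sin(n τ/2)] sin(ns)
  From u(s,0) = -sin(3s) + 2sin(4s): A_3=-1, A_4=2. From u_τ(s,0) = 0: all B_n = 0.
Hence u(s,τ) = -sin(3s)cos(3τ/2) + 2sin(4s)cos(2τ).
Transform back: ψ(s,τ) = exp(s)u(s,τ).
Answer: ψ(s, τ) = -exp(s)sin(3s)cos(3τ/2) + 2exp(s)sin(4s)cos(2τ)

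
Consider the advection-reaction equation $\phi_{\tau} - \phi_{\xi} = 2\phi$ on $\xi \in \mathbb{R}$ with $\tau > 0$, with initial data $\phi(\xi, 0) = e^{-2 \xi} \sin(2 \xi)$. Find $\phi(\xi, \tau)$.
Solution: Substitute $\phi = e^{-2\xi}u$, i.e. $u = e^{2\xi}\phi$.
By the product rule, $\phi_{\xi} = e^{-2\xi}(u_{\xi} - 2u)$, $\phi_{\tau} = e^{-2\xi}u_{\tau}$.
Substituting into the PDE and dividing by $e^{-2\xi}$: $u_{\tau} - (u_{\xi} - 2u) = 2u$.
The lower-order terms cancel, leaving the standard advection equation $u_{\tau} - u_{\xi} = 0$.
Initial data for $u$: $u(\xi,0) = e^{2\xi}\phi(\xi,0) = \sin(2 \xi)$.
Solve for $u$:
  By method of characteristics (waves move left with speed 1):
  Along characteristics $\xi + \tau =$ const, $u$ is constant, so $u(\xi,\tau) = f(\xi + \tau)$ with $f = u( \cdot , 0)$.
Hence $u(\xi,\tau) = \sin(2 \xi + 2 \tau)$.
Transform back: $\phi(\xi,\tau) = e^{-2\xi}u(\xi,\tau)$.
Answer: $\phi(\xi, \tau) = e^{-2 \xi} \sin(2 \tau + 2 \xi)$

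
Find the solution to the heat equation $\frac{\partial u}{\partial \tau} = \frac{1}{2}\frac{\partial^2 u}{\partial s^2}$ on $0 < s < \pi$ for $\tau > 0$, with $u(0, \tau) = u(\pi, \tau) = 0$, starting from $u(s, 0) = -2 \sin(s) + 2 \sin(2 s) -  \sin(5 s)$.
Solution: Using separation of variables $u = X(s)T(\tau)$:
Eigenfunctions: $\sin(ns)$, $n = 1, 2, 3, \ldots$
General solution: $u(s, \tau) = \sum c_n \sin(ns) e^{-n^2 \tau/2}$
Matching $u(s,0) = -2 \sin(s) + 2 \sin(2 s) - \sin(5 s)$ term by term: $c_1=-2, c_2=2, c_5=-1$.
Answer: $u(s, \tau) = 2 e^{-2 \tau} \sin(2 s) - 2 e^{-\tau/2} \sin(s) -  e^{-25 \tau/2} \sin(5 s)$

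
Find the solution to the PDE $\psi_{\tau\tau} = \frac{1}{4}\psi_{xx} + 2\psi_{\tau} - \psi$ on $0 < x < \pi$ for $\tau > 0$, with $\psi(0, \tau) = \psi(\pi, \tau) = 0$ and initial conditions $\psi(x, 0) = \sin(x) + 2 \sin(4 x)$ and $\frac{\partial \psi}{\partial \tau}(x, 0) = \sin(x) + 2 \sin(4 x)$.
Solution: Substitute $\psi = e^{\tau}u$.
Then $\psi_{\tau} = e^{\tau}(u_{\tau} + u)$, $\psi_{\tau\tau} = e^{\tau}(u_{\tau\tau} + 2u_{\tau} + u)$, $\psi_{xx} = e^{\tau}u_{xx}$; substituting and dividing by $e^{\tau}$, the lower-order terms cancel: $u_{\tau\tau} = \frac{1}{4}u_{xx}$ (standard wave equation).
Data for $u$: $u(x,0) = \psi(x,0) = \sin(x) + 2 \sin(4 x)$; $u_{\tau}(x,0) = \psi_{\tau}(x,0) - \psi(x,0) = 0$. The boundary conditions carry over: $u(0,\tau) = u(\pi,\tau) = 0$.
Separating variables: $u = \sum [A_n \cos(\omega_n \tau) + B_n \sin(\omega_n \tau)] \sin(nx)$, $\omega_n = n/2$. From ICs: $A_1=1, A_4=2$.
So $u(x,\tau) = \sin(x) \cos(\tau/2) + 2 \sin(4 x) \cos(2 \tau)$, and $\psi(x,\tau) = e^{\tau}u(x,\tau)$.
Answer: $\psi(x, \tau) = e^{\tau} \sin(x) \cos(\tau/2) + 2 e^{\tau} \sin(4 x) \cos(2 \tau)$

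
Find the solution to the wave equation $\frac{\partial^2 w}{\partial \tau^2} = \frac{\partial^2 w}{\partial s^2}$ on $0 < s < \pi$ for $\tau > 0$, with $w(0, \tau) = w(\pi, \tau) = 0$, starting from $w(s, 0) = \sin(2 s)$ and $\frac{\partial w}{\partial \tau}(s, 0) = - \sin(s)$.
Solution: Separating variables: $w = \sum [A_n \cos(\omega_n \tau) + B_n \sin(\omega_n \tau)] \sin(ns)$, $\omega_n = n$. From ICs ($B_n$ = velocity coefficient / $\omega_n$): $A_2=1, B_1=-1$.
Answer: $w(s, \tau) = - \sin(\tau) \sin(s) + \sin(2 s) \cos(2 \tau)$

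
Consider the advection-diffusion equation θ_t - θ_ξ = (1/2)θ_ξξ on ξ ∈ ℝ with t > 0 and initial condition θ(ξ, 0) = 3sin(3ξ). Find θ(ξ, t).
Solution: Moving frame: η = ξ + t, σ = t, θ = u(η,σ), so θ_t = u_σ + u_η and θ_ξξ = u_ηη.
Hence θ_t - θ_ξ = u_σ and the PDE becomes the heat equation u_σ = (1/2)u_ηη on η ∈ ℝ.
Initial data: u(η,0) = θ(η,0) = 3sin(3η). Each mode sin(nη) decays as exp(-n²σ/2) on ℝ, so u(η,σ) = Σ c_n exp(-n²σ/2) sin(nη) with c_3=3: u(η,σ) = 3exp(-9σ/2)sin(3η).
Substituting back: θ(ξ,t) = u(ξ + t, t).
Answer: θ(ξ, t) = 3exp(-9t/2)sin(3t + 3ξ)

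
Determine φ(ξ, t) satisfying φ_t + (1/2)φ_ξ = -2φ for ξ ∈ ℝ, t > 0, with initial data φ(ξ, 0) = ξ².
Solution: Substitute φ = exp(-2t)u, i.e. u = exp(2t)φ.
By the product rule, φ_t = exp(-2t)(u_t - 2u), φ_ξ = exp(-2t)u_ξ.
Substituting into the PDE and dividing by exp(-2t): u_t - 2u + (1/2)u_ξ = -2u.
The lower-order terms cancel, leaving the standard advection equation u_t + (1/2)u_ξ = 0.
Initial data for u: u(ξ,0) = φ(ξ,0) = ξ².
Solve for u:
  By method of characteristics (waves move right with speed 1/2):
  Along characteristics ξ - (1/2)t = const, u is constant, so u(ξ,t) = f(ξ - (1/2)t) with f = u(·, 0).
Hence u(ξ,t) = (1/4)t² - tξ + ξ².
Transform back: φ(ξ,t) = exp(-2t)u(ξ,t).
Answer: φ(ξ, t) = (1/4)t²exp(-2t) - tξexp(-2t) + ξ²exp(-2t)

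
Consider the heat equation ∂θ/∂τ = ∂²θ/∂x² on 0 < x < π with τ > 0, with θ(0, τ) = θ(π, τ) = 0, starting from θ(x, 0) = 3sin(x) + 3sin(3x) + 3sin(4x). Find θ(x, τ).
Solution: Separating variables: θ = Σ c_n exp(-n²τ) sin(nx). From θ(x,0) = 3sin(x) + 3sin(3x) + 3sin(4x): c_1=3, c_3=3, c_4=3.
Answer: θ(x, τ) = 3exp(-τ)sin(x) + 3exp(-9τ)sin(3x) + 3exp(-16τ)sin(4x)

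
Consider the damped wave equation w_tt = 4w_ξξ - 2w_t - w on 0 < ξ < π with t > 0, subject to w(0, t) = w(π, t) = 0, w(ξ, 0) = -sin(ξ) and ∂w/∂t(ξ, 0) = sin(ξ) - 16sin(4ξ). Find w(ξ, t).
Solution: Substitute w = exp(-t)u.
Then w_t = exp(-t)(u_t - u), w_tt = exp(-t)(u_tt - 2u_t + u), w_ξξ = exp(-t)u_ξξ; substituting and dividing by exp(-t), the lower-order terms cancel: u_tt = 4u_ξξ (standard wave equation).
Data for u: u(ξ,0) = w(ξ,0) = -sin(ξ); u_t(ξ,0) = w_t(ξ,0) + w(ξ,0) = -16sin(4ξ). The boundary conditions carry over: u(0,t) = u(π,t) = 0.
Separating variables: u = Σ [A_n cos(ω_n t) + B_n sin(ω_n t)] sin(nξ), ω_n = 2n. From ICs (B_n = velocity coefficient / ω_n): A_1=-1, B_4=-2.
So u(ξ,t) = -2sin(8t)sin(4ξ) - sin(ξ)cos(2t), and w(ξ,t) = exp(-t)u(ξ,t).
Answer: w(ξ, t) = -2exp(-t)sin(8t)sin(4ξ) - exp(-t)sin(ξ)cos(2t)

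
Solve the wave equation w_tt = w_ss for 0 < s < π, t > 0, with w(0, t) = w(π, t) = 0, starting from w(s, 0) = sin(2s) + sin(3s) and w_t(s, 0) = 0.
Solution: Separating variables: w = Σ [A_n cos(ω_n t) + B_n sin(ω_n t)] sin(ns), ω_n = n. From ICs: A_2=1, A_3=1.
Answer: w(s, t) = sin(2s)cos(2t) + sin(3s)cos(3t)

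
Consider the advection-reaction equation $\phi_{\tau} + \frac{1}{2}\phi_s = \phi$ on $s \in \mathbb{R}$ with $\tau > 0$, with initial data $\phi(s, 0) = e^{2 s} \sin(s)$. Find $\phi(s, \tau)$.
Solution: Substitute $\phi = e^{2s}u$.
Then $\phi_s = e^{2s}(u_s + 2u)$, $\phi_{\tau} = e^{2s}u_{\tau}$; substituting and dividing by $e^{2s}$, the lower-order terms cancel: $u_{\tau} + \frac{1}{2}u_s = 0$ (standard advection equation).
Data for $u$: $u(s,0) = e^{-2s}\phi(s,0) = \sin(s)$.
By characteristics ($ds/d\tau = 1/2$), $u(s,\tau) = f(s - \frac{1}{2}\tau)$ with $f = u( \cdot , 0)$.
So $u(s,\tau) = \sin(s - \tau/2)$, and $\phi(s,\tau) = e^{2s}u(s,\tau)$.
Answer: $\phi(s, \tau) = - e^{2 s} \sin(\tau/2 - s)$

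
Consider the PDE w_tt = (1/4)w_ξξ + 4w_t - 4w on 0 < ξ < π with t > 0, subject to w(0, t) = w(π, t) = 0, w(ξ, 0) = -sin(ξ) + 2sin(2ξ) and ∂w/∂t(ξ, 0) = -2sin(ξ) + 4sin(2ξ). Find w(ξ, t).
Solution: Substitute w = exp(2t)u.
Then w_t = exp(2t)(u_t + 2u), w_tt = exp(2t)(u_tt + 4u_t + 4u), w_ξξ = exp(2t)u_ξξ; substituting and dividing by exp(2t), the lower-order terms cancel: u_tt = (1/4)u_ξξ (standard wave equation).
Data for u: u(ξ,0) = w(ξ,0) = -sin(ξ) + 2sin(2ξ); u_t(ξ,0) = w_t(ξ,0) - 2w(ξ,0) = 0. The boundary conditions carry over: u(0,t) = u(π,t) = 0.
Separating variables: u = Σ [A_n cos(ω_n t) + B_n sin(ω_n t)] sin(nξ), ω_n = n/2. From ICs: A_1=-1, A_2=2.
So u(ξ,t) = -sin(ξ)cos(t/2) + 2sin(2ξ)cos(t), and w(ξ,t) = exp(2t)u(ξ,t).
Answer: w(ξ, t) = -exp(2t)sin(ξ)cos(t/2) + 2exp(2t)sin(2ξ)cos(t)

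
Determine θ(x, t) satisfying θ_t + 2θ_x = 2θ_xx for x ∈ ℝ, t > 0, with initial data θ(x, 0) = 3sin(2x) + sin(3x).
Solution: Moving frame: η = x - 2t, σ = t, θ = u(η,σ), so θ_t = u_σ - 2u_η and θ_xx = u_ηη.
Hence θ_t + 2θ_x = u_σ and the PDE becomes the heat equation u_σ = 2u_ηη on η ∈ ℝ.
Initial data: u(η,0) = θ(η,0) = 3sin(2η) + sin(3η). Each mode sin(nη) decays as exp(-2n²σ) on ℝ, so u(η,σ) = Σ c_n exp(-2n²σ) sin(nη) with c_2=3, c_3=1: u(η,σ) = 3exp(-8σ)sin(2η) + exp(-18σ)sin(3η).
Substituting back: θ(x,t) = u(x - 2t, t).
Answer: θ(x, t) = -3exp(-8t)sin(4t - 2x) - exp(-18t)sin(6t - 3x)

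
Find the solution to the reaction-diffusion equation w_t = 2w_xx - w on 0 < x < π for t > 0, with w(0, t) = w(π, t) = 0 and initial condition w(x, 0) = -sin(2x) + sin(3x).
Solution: Substitute w = exp(-t)u, i.e. u = exp(t)w.
By the product rule, w_t = exp(-t)(u_t - u), w_xx = exp(-t)u_xx.
Substituting into the PDE and dividing by exp(-t): u_t - u = 2u_xx - u.
The lower-order terms cancel, leaving the standard heat equation u_t = 2u_xx.
Initial data for u: u(x,0) = w(x,0) = -sin(2x) + sin(3x). The boundary conditions carry over: u(0,t) = u(π,t) = 0.
Solve for u:
  Using separation of variables u = X(x)T(t):
  Eigenfunctions: sin(nx), n = 1, 2, 3, ...
  General solution: u(x, t) = Σ c_n sin(nx) exp(-2n² t)
  Matching u(x,0) = -sin(2x) + sin(3x) term by term: c_2=-1, c_3=1.
Hence u(x,t) = -exp(-8t)sin(2x) + exp(-18t)sin(3x).
Transform back: w(x,t) = exp(-t)u(x,t).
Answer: w(x, t) = -exp(-9t)sin(2x) + exp(-19t)sin(3x)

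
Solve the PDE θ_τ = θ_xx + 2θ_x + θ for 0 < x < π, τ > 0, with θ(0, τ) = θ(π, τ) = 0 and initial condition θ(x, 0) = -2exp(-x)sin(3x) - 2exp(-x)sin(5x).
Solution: Substitute θ = exp(-x)u.
Then θ_x = exp(-x)(u_x - u), θ_xx = exp(-x)(u_xx - 2u_x + u), θ_τ = exp(-x)u_τ; substituting and dividing by exp(-x), the lower-order terms cancel: u_τ = u_xx (standard heat equation).
Data for u: u(x,0) = exp(x)θ(x,0) = -2sin(3x) - 2sin(5x). The boundary conditions carry over: u(0,τ) = u(π,τ) = 0.
Separating variables: u = Σ c_n exp(-n²τ) sin(nx). From u(x,0) = -2sin(3x) - 2sin(5x): c_3=-2, c_5=-2.
So u(x,τ) = -2exp(-9τ)sin(3x) - 2exp(-25τ)sin(5x), and θ(x,τ) = exp(-x)u(x,τ).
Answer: θ(x, τ) = -2exp(-x)exp(-9τ)sin(3x) - 2exp(-x)exp(-25τ)sin(5x)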